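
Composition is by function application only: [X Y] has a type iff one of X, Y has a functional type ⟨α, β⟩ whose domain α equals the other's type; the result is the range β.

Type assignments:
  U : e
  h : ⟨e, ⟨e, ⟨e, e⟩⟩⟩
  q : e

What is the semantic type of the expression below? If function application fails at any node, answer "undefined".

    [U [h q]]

⟨e, e⟩

[h q]: ⟨e, ⟨e, ⟨e, e⟩⟩⟩ applied to e yields ⟨e, ⟨e, e⟩⟩.
[U [h q]]: ⟨e, ⟨e, e⟩⟩ applied to e yields ⟨e, e⟩.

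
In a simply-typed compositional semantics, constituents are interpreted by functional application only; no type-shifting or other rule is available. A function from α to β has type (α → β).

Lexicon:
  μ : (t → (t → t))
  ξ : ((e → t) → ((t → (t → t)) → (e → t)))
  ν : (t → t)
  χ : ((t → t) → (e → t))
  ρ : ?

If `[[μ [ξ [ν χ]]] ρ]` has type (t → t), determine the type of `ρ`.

((e → t) → (t → t))

[[μ [ξ [ν χ]]] ρ] must have type (t → t). The sister [μ [ξ [ν χ]]] has type (e → t); that is not a function onto (t → t), so ρ must be the functor, of type ((e → t) → (t → t)).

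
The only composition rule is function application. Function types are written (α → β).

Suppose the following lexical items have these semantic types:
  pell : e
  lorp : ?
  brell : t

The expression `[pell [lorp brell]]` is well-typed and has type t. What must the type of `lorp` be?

(t → (e → t))

At [pell [lorp brell]] (required: t): pell is e, which is not a function with range t; hence [lorp brell] is the functor — type (e → t).
At [lorp brell] (required: (e → t)): brell is t, which is not a function with range (e → t); hence lorp is the functor — type (t → (e → t)).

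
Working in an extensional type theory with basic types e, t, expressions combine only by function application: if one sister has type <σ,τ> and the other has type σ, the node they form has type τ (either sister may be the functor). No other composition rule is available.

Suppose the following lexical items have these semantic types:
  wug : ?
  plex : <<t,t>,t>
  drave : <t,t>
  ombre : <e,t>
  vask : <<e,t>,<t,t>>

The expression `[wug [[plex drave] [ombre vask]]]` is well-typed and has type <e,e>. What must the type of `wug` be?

<t,<e,e>>

[wug [[plex drave] [ombre vask]]] must have type <e,e>. The sister [[plex drave] [ombre vask]] has type t; that is not a function onto <e,e>, so wug must be the functor, of type <t,<e,e>>.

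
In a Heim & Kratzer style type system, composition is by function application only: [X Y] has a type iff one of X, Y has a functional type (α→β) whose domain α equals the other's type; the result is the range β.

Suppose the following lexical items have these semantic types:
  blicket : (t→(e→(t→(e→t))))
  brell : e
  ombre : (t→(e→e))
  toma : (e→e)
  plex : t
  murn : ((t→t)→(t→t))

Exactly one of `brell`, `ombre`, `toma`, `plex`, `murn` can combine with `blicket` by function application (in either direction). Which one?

plex

brell : e — blicket needs t; brell needs nothing (atomic); neither fits.
ombre : (t→(e→e)) — blicket needs t; ombre needs t; neither fits.
toma : (e→e) — blicket needs t; toma needs e; neither fits.
plex — combines: blicket : (t→(e→(t→(e→t)))) takes plex : t as argument, giving (e→(t→(e→t))).
murn : ((t→t)→(t→t)) — blicket needs t; murn needs (t→t); neither fits.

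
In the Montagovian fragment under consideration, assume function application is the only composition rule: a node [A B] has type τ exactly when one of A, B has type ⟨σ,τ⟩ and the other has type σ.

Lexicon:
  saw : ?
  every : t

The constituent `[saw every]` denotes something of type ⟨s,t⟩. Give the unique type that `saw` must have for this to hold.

[saw every] is required to be ⟨s,t⟩. every : t cannot yield ⟨s,t⟩ as functor, so saw : ⟨t,⟨s,t⟩⟩.

⟨t,⟨s,t⟩⟩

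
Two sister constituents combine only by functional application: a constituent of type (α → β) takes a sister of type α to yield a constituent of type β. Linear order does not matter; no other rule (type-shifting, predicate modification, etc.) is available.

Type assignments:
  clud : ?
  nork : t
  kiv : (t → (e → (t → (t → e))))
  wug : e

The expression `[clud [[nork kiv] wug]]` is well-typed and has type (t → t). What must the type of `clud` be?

[clud [[nork kiv] wug]] must have type (t → t). The sister [[nork kiv] wug] has type (t → (t → e)); that is not a function onto (t → t), so clud must be the functor, of type ((t → (t → e)) → (t → t)).

((t → (t → e)) → (t → t))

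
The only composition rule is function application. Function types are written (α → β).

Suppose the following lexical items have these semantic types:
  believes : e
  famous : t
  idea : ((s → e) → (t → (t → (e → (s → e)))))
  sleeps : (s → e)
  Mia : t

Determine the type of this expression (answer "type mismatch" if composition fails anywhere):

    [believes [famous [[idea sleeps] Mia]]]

(s → e)

[idea sleeps]: ((s → e) → (t → (t → (e → (s → e))))) applied to (s → e) yields (t → (t → (e → (s → e)))).
[[idea sleeps] Mia]: (t → (t → (e → (s → e)))) applied to t yields (t → (e → (s → e))).
[famous [[idea sleeps] Mia]]: (t → (e → (s → e))) applied to t yields (e → (s → e)).
[believes [famous [[idea sleeps] Mia]]]: (e → (s → e)) applied to e yields (s → e).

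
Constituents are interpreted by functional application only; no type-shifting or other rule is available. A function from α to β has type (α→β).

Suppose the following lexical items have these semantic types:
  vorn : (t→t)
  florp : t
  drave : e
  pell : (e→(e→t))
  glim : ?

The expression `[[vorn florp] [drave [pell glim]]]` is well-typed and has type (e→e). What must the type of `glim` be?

At [[vorn florp] [drave [pell glim]]] (required: (e→e)): [vorn florp] is t, which is not a function with range (e→e); hence [drave [pell glim]] is the functor — type (t→(e→e)).
At [drave [pell glim]] (required: (t→(e→e))): drave is e, which is not a function with range (t→(e→e)); hence [pell glim] is the functor — type (e→(t→(e→e))).
At [pell glim] (required: (e→(t→(e→e)))): pell is (e→(e→t)), which is not a function with range (e→(t→(e→e))); hence glim is the functor — type ((e→(e→t))→(e→(t→(e→e)))).

((e→(e→t))→(e→(t→(e→e))))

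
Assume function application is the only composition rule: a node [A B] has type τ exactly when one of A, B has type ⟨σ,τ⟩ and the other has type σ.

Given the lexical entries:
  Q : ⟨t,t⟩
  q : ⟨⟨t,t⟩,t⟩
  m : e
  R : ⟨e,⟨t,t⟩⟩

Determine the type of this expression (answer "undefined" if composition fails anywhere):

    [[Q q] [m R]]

[Q q]: ⟨⟨t,t⟩,t⟩ applied to ⟨t,t⟩ yields t.
[m R]: ⟨e,⟨t,t⟩⟩ applied to e yields ⟨t,t⟩.
[[Q q] [m R]]: ⟨t,t⟩ applied to t yields t.

t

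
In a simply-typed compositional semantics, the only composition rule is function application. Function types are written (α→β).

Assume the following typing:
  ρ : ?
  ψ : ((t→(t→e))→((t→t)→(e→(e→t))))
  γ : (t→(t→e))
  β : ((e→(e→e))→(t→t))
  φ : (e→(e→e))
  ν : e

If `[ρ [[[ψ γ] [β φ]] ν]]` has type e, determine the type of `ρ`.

((e→t)→e)

[ρ [[[ψ γ] [β φ]] ν]] is required to be e. [[[ψ γ] [β φ]] ν] : (e→t) cannot yield e as functor, so ρ : ((e→t)→e).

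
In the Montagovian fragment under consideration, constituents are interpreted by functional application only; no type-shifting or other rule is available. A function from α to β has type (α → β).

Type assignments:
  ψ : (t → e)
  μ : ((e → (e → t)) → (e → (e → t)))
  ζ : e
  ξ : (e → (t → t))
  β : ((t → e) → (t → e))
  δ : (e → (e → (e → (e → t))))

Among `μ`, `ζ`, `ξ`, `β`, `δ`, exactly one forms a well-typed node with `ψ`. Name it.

μ : ((e → (e → t)) → (e → (e → t))) — no; ψ wants t, and μ wants (e → (e → t)).
ζ : e — no; ψ wants t, and ζ wants nothing (atomic).
ξ : (e → (t → t)) — no; ψ wants t, and ξ wants e.
β — combines: β : ((t → e) → (t → e)) takes ψ : (t → e) as argument, giving (t → e).
δ : (e → (e → (e → (e → t)))) — no; ψ wants t, and δ wants e.

β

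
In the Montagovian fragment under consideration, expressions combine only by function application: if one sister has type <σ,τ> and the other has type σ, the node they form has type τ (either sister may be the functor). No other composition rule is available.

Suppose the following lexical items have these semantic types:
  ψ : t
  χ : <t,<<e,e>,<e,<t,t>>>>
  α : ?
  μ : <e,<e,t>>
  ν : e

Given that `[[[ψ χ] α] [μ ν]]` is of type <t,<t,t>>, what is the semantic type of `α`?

For [[[ψ χ] α] [μ ν]] to have type <t,<t,t>> with [μ ν] of type <e,t>, [[ψ χ] α] must be the function: [[ψ χ] α] : <<e,t>,<t,<t,t>>>.
For [[ψ χ] α] to have type <<e,t>,<t,<t,t>>> with [ψ χ] of type <<e,e>,<e,<t,t>>>, α must be the function: α : <<<e,e>,<e,<t,t>>>,<<e,t>,<t,<t,t>>>>.

<<<e,e>,<e,<t,t>>>,<<e,t>,<t,<t,t>>>>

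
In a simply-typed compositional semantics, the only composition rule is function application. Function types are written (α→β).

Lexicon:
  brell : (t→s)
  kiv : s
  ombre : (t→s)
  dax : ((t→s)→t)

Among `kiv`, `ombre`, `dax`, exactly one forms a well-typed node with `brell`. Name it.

kiv : s — no; brell wants t, and kiv wants nothing (atomic).
ombre : (t→s) — no; brell wants t, and ombre wants t.
dax — combines: dax : ((t→s)→t) takes brell : (t→s) as argument, giving t.

dax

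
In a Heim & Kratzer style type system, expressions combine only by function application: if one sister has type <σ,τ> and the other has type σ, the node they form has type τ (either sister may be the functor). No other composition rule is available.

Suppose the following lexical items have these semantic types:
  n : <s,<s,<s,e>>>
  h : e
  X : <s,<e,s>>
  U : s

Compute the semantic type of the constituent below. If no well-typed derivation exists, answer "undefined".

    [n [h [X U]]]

<s,<s,e>>

[X U]: X is <s,<e,s>>, U is s; result <e,s>.
[h [X U]]: [X U] is <e,s>, h is e; result s.
[n [h [X U]]]: n is <s,<s,<s,e>>>, [h [X U]] is s; result <s,<s,e>>.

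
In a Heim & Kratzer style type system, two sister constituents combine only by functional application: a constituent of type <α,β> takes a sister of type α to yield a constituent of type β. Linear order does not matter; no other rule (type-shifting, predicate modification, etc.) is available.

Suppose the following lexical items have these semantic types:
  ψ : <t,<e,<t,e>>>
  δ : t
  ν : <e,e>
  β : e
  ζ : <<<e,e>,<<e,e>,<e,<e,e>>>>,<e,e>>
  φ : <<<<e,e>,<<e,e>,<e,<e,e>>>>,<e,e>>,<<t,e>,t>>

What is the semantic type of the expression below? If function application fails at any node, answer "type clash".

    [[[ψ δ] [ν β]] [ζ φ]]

t

[ψ δ]: <t,<e,<t,e>>> applied to t yields <e,<t,e>>.
[ν β]: <e,e> applied to e yields e.
[[ψ δ] [ν β]]: <e,<t,e>> applied to e yields <t,e>.
[ζ φ]: <<<<e,e>,<<e,e>,<e,<e,e>>>>,<e,e>>,<<t,e>,t>> applied to <<<e,e>,<<e,e>,<e,<e,e>>>>,<e,e>> yields <<t,e>,t>.
[[[ψ δ] [ν β]] [ζ φ]]: <<t,e>,t> applied to <t,e> yields t.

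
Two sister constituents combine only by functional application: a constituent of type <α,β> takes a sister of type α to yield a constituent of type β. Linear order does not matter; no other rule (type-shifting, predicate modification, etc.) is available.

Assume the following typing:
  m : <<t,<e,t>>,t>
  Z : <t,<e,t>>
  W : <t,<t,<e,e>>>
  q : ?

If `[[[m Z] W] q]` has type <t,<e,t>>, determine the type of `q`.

<<t,<e,e>>,<t,<e,t>>>

[[[m Z] W] q] must have type <t,<e,t>>. The sister [[m Z] W] has type <t,<e,e>>; that is not a function onto <t,<e,t>>, so q must be the functor, of type <<t,<e,e>>,<t,<e,t>>>.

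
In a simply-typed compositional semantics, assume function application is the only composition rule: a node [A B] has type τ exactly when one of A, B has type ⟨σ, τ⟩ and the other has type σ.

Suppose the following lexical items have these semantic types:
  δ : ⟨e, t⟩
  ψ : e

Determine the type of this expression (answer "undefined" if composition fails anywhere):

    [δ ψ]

t

[δ ψ]: δ is ⟨e, t⟩, ψ is e; result t.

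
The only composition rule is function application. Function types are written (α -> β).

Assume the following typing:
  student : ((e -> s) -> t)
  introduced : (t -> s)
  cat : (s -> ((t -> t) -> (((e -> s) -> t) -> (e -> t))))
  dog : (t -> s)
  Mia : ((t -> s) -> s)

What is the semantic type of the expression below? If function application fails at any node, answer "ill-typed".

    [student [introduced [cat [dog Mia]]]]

[dog Mia]: functor Mia : ((t -> s) -> s), argument dog : (t -> s); result s.
[cat [dog Mia]]: functor cat : (s -> ((t -> t) -> (((e -> s) -> t) -> (e -> t)))), argument [dog Mia] : s; result ((t -> t) -> (((e -> s) -> t) -> (e -> t))).
At [introduced [cat [dog Mia]]]: neither (t -> s) nor ((t -> t) -> (((e -> s) -> t) -> (e -> t))) can take the other as argument; the node is ill-typed.

ill-typed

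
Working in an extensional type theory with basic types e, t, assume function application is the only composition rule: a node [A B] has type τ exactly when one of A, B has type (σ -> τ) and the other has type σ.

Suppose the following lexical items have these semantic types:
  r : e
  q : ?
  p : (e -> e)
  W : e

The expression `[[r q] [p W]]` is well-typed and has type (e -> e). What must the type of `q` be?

(e -> (e -> (e -> e)))

For [[r q] [p W]] to have type (e -> e) with [p W] of type e, [r q] must be the function: [r q] : (e -> (e -> e)).
For [r q] to have type (e -> (e -> e)) with r of type e, q must be the function: q : (e -> (e -> (e -> e))).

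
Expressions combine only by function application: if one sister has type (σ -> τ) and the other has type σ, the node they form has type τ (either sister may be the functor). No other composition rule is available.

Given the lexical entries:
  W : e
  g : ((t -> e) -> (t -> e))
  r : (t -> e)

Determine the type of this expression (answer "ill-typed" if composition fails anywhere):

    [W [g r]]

ill-typed

[g r] — g of type ((t -> e) -> (t -> e)) combines with r of type (t -> e): type (t -> e).
At [W [g r]]: neither e nor (t -> e) can take the other as argument; the node is ill-typed.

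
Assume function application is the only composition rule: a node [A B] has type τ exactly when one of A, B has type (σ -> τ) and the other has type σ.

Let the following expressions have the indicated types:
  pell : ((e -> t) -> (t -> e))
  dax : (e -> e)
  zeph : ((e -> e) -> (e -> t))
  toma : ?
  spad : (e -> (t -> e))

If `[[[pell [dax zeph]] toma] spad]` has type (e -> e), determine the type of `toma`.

[[[pell [dax zeph]] toma] spad] must have type (e -> e). The sister spad has type (e -> (t -> e)); that is not a function onto (e -> e), so [[pell [dax zeph]] toma] must be the functor, of type ((e -> (t -> e)) -> (e -> e)).
[[pell [dax zeph]] toma] must have type ((e -> (t -> e)) -> (e -> e)). The sister [pell [dax zeph]] has type (t -> e); that is not a function onto ((e -> (t -> e)) -> (e -> e)), so toma must be the functor, of type ((t -> e) -> ((e -> (t -> e)) -> (e -> e))).

((t -> e) -> ((e -> (t -> e)) -> (e -> e)))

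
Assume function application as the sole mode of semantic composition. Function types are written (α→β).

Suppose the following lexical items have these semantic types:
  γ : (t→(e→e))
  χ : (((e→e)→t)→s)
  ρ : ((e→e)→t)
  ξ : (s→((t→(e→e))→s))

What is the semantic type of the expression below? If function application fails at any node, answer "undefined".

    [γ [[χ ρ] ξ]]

s

[χ ρ] — χ of type (((e→e)→t)→s) combines with ρ of type ((e→e)→t): type s.
[[χ ρ] ξ] — ξ of type (s→((t→(e→e))→s)) combines with [χ ρ] of type s: type ((t→(e→e))→s).
[γ [[χ ρ] ξ]] — [[χ ρ] ξ] of type ((t→(e→e))→s) combines with γ of type (t→(e→e)): type s.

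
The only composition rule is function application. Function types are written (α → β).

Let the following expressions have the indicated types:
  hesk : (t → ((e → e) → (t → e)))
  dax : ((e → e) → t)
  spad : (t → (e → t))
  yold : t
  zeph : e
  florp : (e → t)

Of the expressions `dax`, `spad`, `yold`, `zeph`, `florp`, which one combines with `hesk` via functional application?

dax : ((e → e) → t) — neither side's domain matches the other.
spad : (t → (e → t)) — neither side's domain matches the other.
yold — combines: hesk : (t → ((e → e) → (t → e))) takes yold : t as argument, giving ((e → e) → (t → e)).
zeph : e — neither side's domain matches the other.
florp : (e → t) — neither side's domain matches the other.

yold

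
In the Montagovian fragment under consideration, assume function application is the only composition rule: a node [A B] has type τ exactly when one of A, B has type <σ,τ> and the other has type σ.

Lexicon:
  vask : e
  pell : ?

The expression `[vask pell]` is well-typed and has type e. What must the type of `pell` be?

<e,e>

[vask pell] must have type e. The sister vask has type e; that is not a function onto e, so pell must be the functor, of type <e,e>.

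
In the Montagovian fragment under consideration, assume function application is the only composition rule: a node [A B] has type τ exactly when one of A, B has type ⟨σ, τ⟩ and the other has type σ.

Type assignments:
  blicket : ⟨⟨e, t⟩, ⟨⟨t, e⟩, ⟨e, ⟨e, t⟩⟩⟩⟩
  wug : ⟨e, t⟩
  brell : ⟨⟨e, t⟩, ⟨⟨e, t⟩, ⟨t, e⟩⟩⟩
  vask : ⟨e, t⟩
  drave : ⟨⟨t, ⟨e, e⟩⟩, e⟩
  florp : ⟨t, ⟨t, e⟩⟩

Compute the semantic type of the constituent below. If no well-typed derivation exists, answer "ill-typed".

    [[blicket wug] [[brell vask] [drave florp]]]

[blicket wug]: functor blicket : ⟨⟨e, t⟩, ⟨⟨t, e⟩, ⟨e, ⟨e, t⟩⟩⟩⟩, argument wug : ⟨e, t⟩; result ⟨⟨t, e⟩, ⟨e, ⟨e, t⟩⟩⟩.
[brell vask]: functor brell : ⟨⟨e, t⟩, ⟨⟨e, t⟩, ⟨t, e⟩⟩⟩, argument vask : ⟨e, t⟩; result ⟨⟨e, t⟩, ⟨t, e⟩⟩.
At [drave florp]: neither ⟨⟨t, ⟨e, e⟩⟩, e⟩ nor ⟨t, ⟨t, e⟩⟩ can take the other as argument; the node is ill-typed.

ill-typed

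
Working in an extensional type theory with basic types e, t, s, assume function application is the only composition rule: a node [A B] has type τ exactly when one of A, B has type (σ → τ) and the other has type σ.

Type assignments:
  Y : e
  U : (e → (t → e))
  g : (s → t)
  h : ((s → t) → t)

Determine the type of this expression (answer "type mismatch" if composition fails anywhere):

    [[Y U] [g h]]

e

[Y U]: functor U : (e → (t → e)), argument Y : e; result (t → e).
[g h]: functor h : ((s → t) → t), argument g : (s → t); result t.
[[Y U] [g h]]: functor [Y U] : (t → e), argument [g h] : t; result e.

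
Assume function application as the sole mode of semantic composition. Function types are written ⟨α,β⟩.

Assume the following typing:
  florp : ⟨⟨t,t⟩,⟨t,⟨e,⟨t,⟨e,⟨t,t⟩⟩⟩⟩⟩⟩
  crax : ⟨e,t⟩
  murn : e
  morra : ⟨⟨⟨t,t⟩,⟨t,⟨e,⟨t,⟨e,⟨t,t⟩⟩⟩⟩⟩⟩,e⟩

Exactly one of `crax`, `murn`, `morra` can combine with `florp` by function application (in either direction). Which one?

morra

crax : ⟨e,t⟩ — does not combine with florp.
murn : e — does not combine with florp.
morra — combines: morra : ⟨⟨⟨t,t⟩,⟨t,⟨e,⟨t,⟨e,⟨t,t⟩⟩⟩⟩⟩⟩,e⟩ takes florp : ⟨⟨t,t⟩,⟨t,⟨e,⟨t,⟨e,⟨t,t⟩⟩⟩⟩⟩⟩ as argument, giving e.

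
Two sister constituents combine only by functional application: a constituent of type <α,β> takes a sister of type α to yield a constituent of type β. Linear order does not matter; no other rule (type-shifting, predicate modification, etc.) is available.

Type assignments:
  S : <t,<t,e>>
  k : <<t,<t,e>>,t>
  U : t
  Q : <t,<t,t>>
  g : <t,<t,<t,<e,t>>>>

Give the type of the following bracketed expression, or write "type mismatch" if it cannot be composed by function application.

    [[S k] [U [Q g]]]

[S k] — k of type <<t,<t,e>>,t> combines with S of type <t,<t,e>>: type t.
[Q g]: <t,<t,t>> with <t,<t,<t,<e,t>>>> — neither is a function whose domain matches the other; composition fails here.

type mismatch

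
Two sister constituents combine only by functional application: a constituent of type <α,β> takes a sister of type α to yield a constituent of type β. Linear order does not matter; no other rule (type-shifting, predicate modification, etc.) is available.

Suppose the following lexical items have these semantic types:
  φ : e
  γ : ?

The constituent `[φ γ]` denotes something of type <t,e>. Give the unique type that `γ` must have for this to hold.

For [φ γ] to have type <t,e> with φ of type e, γ must be the function: γ : <e,<t,e>>.

<e,<t,e>>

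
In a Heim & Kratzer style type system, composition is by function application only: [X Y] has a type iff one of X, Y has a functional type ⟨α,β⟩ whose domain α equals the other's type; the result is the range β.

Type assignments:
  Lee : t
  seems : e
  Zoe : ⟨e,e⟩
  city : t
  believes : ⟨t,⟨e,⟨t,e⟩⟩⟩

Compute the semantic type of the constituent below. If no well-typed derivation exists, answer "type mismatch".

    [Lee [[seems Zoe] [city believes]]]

[seems Zoe]: Zoe is ⟨e,e⟩, seems is e; result e.
[city believes]: believes is ⟨t,⟨e,⟨t,e⟩⟩⟩, city is t; result ⟨e,⟨t,e⟩⟩.
[[seems Zoe] [city believes]]: [city believes] is ⟨e,⟨t,e⟩⟩, [seems Zoe] is e; result ⟨t,e⟩.
[Lee [[seems Zoe] [city believes]]]: [[seems Zoe] [city believes]] is ⟨t,e⟩, Lee is t; result e.

e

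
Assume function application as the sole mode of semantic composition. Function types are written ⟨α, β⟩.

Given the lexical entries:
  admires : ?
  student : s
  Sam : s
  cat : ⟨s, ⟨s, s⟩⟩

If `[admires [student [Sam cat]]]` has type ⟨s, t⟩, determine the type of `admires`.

⟨s, ⟨s, t⟩⟩

At [admires [student [Sam cat]]] (required: ⟨s, t⟩): [student [Sam cat]] is s, which is not a function with range ⟨s, t⟩; hence admires is the functor — type ⟨s, ⟨s, t⟩⟩.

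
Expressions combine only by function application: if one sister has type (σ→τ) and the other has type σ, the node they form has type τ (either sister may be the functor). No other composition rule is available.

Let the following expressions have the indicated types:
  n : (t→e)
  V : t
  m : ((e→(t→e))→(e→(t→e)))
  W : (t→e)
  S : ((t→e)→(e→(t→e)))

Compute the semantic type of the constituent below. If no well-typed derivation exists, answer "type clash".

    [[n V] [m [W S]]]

[n V]: functor n : (t→e), argument V : t; result e.
[W S]: functor S : ((t→e)→(e→(t→e))), argument W : (t→e); result (e→(t→e)).
[m [W S]]: functor m : ((e→(t→e))→(e→(t→e))), argument [W S] : (e→(t→e)); result (e→(t→e)).
[[n V] [m [W S]]]: functor [m [W S]] : (e→(t→e)), argument [n V] : e; result (t→e).

(t→e)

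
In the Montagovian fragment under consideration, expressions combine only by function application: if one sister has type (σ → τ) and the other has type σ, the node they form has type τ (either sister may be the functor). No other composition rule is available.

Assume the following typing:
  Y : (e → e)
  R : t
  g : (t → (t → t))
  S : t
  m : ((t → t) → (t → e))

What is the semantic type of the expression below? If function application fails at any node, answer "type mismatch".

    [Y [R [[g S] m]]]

[g S]: (t → (t → t)) applied to t yields (t → t).
[[g S] m]: ((t → t) → (t → e)) applied to (t → t) yields (t → e).
[R [[g S] m]]: (t → e) applied to t yields e.
[Y [R [[g S] m]]]: (e → e) applied to e yields e.

e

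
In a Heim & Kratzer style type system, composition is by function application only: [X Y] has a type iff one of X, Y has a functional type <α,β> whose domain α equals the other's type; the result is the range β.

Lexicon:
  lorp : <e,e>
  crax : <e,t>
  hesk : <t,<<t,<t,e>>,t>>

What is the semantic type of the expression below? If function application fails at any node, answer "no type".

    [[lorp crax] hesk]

no type

[lorp crax]: <e,e> and <e,t> cannot combine by function application — type clash.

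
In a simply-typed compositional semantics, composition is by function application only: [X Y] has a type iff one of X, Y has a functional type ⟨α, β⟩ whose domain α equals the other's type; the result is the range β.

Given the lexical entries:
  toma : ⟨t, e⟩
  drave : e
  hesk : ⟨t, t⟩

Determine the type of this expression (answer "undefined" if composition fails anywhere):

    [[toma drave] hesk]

undefined

[toma drave]: ⟨t, e⟩ with e — neither is a function whose domain matches the other; composition fails here.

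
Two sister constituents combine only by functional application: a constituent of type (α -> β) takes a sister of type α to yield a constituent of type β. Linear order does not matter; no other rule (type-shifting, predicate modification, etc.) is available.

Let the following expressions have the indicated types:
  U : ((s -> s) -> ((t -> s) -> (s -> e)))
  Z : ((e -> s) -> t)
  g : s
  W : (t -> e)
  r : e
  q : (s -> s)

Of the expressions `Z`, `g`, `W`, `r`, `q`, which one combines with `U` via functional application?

Z : ((e -> s) -> t) — does not combine with U.
g : s — does not combine with U.
W : (t -> e) — does not combine with U.
r : e — does not combine with U.
q — combines: U : ((s -> s) -> ((t -> s) -> (s -> e))) takes q : (s -> s) as argument, giving ((t -> s) -> (s -> e)).

q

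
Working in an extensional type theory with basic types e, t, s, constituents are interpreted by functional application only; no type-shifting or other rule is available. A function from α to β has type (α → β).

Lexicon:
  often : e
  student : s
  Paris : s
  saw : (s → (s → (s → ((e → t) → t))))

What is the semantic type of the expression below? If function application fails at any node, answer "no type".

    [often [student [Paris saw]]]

At [Paris saw], saw : (s → (s → (s → ((e → t) → t)))) takes Paris : s, giving (s → (s → ((e → t) → t))).
At [student [Paris saw]], [Paris saw] : (s → (s → ((e → t) → t))) takes student : s, giving (s → ((e → t) → t)).
[often [student [Paris saw]]]: e with (s → ((e → t) → t)) — neither is a function whose domain matches the other; composition fails here.

no type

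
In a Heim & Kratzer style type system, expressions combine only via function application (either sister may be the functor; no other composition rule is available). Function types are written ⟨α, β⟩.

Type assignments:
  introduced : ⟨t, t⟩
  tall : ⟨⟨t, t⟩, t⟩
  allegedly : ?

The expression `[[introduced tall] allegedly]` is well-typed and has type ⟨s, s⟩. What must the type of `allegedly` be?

⟨t, ⟨s, s⟩⟩

[[introduced tall] allegedly] is required to be ⟨s, s⟩. [introduced tall] : t cannot yield ⟨s, s⟩ as functor, so allegedly : ⟨t, ⟨s, s⟩⟩.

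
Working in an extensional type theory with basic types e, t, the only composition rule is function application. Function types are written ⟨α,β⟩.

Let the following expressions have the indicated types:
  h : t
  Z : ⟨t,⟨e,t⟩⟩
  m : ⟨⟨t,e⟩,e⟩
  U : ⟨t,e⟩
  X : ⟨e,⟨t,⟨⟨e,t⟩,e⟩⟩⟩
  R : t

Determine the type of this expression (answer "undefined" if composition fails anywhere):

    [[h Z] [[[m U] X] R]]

e

[h Z]: Z is ⟨t,⟨e,t⟩⟩, h is t; result ⟨e,t⟩.
[m U]: m is ⟨⟨t,e⟩,e⟩, U is ⟨t,e⟩; result e.
[[m U] X]: X is ⟨e,⟨t,⟨⟨e,t⟩,e⟩⟩⟩, [m U] is e; result ⟨t,⟨⟨e,t⟩,e⟩⟩.
[[[m U] X] R]: [[m U] X] is ⟨t,⟨⟨e,t⟩,e⟩⟩, R is t; result ⟨⟨e,t⟩,e⟩.
[[h Z] [[[m U] X] R]]: [[[m U] X] R] is ⟨⟨e,t⟩,e⟩, [h Z] is ⟨e,t⟩; result e.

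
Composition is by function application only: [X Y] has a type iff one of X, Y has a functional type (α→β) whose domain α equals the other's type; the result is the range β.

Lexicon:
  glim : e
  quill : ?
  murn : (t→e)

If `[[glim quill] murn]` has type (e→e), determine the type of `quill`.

(e→((t→e)→(e→e)))

[[glim quill] murn] is required to be (e→e). murn : (t→e) cannot yield (e→e) as functor, so [glim quill] : ((t→e)→(e→e)).
[glim quill] is required to be ((t→e)→(e→e)). glim : e cannot yield ((t→e)→(e→e)) as functor, so quill : (e→((t→e)→(e→e))).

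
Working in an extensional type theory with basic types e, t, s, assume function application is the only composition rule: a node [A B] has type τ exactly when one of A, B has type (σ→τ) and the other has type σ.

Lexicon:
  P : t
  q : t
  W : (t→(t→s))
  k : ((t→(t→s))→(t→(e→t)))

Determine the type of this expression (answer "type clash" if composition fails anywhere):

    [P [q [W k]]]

type clash

[W k]: ((t→(t→s))→(t→(e→t))) applied to (t→(t→s)) yields (t→(e→t)).
[q [W k]]: (t→(e→t)) applied to t yields (e→t).
[P [q [W k]]]: t and (e→t) cannot combine by function application — type clash.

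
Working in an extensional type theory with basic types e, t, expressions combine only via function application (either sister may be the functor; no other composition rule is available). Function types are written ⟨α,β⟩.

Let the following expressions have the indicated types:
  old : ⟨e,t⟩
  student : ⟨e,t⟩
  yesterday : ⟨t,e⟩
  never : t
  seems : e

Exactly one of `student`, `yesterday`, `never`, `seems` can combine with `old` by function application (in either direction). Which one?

seems

student : ⟨e,t⟩ — neither side's domain matches the other.
yesterday : ⟨t,e⟩ — neither side's domain matches the other.
never : t — neither side's domain matches the other.
seems — combines: old : ⟨e,t⟩ takes seems : e as argument, giving t.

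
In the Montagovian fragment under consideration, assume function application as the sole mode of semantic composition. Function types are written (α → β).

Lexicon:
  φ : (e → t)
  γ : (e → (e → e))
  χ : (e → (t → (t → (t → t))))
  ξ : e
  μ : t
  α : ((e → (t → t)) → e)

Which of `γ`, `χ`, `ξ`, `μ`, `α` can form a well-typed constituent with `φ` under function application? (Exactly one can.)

ξ

γ : (e → (e → e)) — φ needs e; γ needs e; neither fits.
χ : (e → (t → (t → (t → t)))) — φ needs e; χ needs e; neither fits.
ξ — combines: φ : (e → t) takes ξ : e as argument, giving t.
μ : t — φ needs e; μ needs nothing (atomic); neither fits.
α : ((e → (t → t)) → e) — φ needs e; α needs (e → (t → t)); neither fits.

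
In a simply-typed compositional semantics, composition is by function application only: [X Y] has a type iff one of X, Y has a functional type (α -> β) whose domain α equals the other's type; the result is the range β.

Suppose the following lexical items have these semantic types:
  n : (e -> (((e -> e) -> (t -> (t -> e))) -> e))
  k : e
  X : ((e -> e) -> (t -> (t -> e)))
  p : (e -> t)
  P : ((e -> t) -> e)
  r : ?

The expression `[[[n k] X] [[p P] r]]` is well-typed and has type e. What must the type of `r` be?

[[[n k] X] [[p P] r]] is required to be e. [[n k] X] : e cannot yield e as functor, so [[p P] r] : (e -> e).
[[p P] r] is required to be (e -> e). [p P] : e cannot yield (e -> e) as functor, so r : (e -> (e -> e)).

(e -> (e -> e))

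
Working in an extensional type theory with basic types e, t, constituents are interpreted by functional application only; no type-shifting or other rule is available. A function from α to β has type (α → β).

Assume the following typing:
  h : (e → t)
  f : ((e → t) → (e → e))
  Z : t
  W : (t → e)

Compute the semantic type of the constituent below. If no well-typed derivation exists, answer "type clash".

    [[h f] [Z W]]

[h f] — f of type ((e → t) → (e → e)) combines with h of type (e → t): type (e → e).
[Z W] — W of type (t → e) combines with Z of type t: type e.
[[h f] [Z W]] — [h f] of type (e → e) combines with [Z W] of type e: type e.

e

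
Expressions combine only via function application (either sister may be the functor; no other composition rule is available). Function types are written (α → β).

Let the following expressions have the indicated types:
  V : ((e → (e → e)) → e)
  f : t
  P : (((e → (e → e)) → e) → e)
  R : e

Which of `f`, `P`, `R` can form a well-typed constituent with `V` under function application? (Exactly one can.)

P

f : t — V needs (e → (e → e)); f needs nothing (atomic); neither fits.
P — combines: P : (((e → (e → e)) → e) → e) takes V : ((e → (e → e)) → e) as argument, giving e.
R : e — V needs (e → (e → e)); R needs nothing (atomic); neither fits.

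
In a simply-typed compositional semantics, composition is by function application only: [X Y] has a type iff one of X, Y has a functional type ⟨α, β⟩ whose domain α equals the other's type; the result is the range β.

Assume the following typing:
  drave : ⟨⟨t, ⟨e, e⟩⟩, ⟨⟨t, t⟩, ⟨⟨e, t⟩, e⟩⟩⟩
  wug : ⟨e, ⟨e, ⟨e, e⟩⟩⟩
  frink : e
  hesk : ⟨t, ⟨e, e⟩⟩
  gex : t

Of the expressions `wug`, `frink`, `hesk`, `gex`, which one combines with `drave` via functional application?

hesk

wug : ⟨e, ⟨e, ⟨e, e⟩⟩⟩ — drave needs ⟨t, ⟨e, e⟩⟩; wug needs e; neither fits.
frink : e — drave needs ⟨t, ⟨e, e⟩⟩; frink needs nothing (atomic); neither fits.
hesk — combines: drave : ⟨⟨t, ⟨e, e⟩⟩, ⟨⟨t, t⟩, ⟨⟨e, t⟩, e⟩⟩⟩ takes hesk : ⟨t, ⟨e, e⟩⟩ as argument, giving ⟨⟨t, t⟩, ⟨⟨e, t⟩, e⟩⟩.
gex : t — drave needs ⟨t, ⟨e, e⟩⟩; gex needs nothing (atomic); neither fits.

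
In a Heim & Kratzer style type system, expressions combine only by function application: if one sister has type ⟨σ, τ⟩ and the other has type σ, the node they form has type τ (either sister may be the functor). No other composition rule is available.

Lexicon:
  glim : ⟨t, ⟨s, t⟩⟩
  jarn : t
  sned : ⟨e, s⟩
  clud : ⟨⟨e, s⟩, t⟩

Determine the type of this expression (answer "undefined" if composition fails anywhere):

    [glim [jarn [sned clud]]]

undefined

[sned clud] — clud of type ⟨⟨e, s⟩, t⟩ combines with sned of type ⟨e, s⟩: type t.
[jarn [sned clud]]: t with t — neither is a function whose domain matches the other; composition fails here.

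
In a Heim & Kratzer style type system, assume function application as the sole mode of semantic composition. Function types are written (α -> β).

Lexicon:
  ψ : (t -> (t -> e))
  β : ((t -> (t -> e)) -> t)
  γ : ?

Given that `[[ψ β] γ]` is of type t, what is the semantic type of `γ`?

For [[ψ β] γ] to have type t with [ψ β] of type t, γ must be the function: γ : (t -> t).

(t -> t)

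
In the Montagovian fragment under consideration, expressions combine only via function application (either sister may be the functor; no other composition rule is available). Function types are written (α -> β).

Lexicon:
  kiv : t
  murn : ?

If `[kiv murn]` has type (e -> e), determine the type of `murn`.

(t -> (e -> e))

[kiv murn] is required to be (e -> e). kiv : t cannot yield (e -> e) as functor, so murn : (t -> (e -> e)).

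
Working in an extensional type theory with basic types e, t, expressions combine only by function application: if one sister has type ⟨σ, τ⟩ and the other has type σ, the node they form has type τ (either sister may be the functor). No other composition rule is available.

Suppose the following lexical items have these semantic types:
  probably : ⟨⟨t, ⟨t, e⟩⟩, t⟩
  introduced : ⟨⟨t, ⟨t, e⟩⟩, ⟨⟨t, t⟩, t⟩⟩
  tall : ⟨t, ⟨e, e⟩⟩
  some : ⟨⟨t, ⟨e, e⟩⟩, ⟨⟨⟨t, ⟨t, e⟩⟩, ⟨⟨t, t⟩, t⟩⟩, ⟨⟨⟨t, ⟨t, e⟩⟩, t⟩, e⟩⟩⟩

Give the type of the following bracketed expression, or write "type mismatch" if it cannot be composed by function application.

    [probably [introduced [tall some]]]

e

[tall some]: ⟨⟨t, ⟨e, e⟩⟩, ⟨⟨⟨t, ⟨t, e⟩⟩, ⟨⟨t, t⟩, t⟩⟩, ⟨⟨⟨t, ⟨t, e⟩⟩, t⟩, e⟩⟩⟩ applied to ⟨t, ⟨e, e⟩⟩ yields ⟨⟨⟨t, ⟨t, e⟩⟩, ⟨⟨t, t⟩, t⟩⟩, ⟨⟨⟨t, ⟨t, e⟩⟩, t⟩, e⟩⟩.
[introduced [tall some]]: ⟨⟨⟨t, ⟨t, e⟩⟩, ⟨⟨t, t⟩, t⟩⟩, ⟨⟨⟨t, ⟨t, e⟩⟩, t⟩, e⟩⟩ applied to ⟨⟨t, ⟨t, e⟩⟩, ⟨⟨t, t⟩, t⟩⟩ yields ⟨⟨⟨t, ⟨t, e⟩⟩, t⟩, e⟩.
[probably [introduced [tall some]]]: ⟨⟨⟨t, ⟨t, e⟩⟩, t⟩, e⟩ applied to ⟨⟨t, ⟨t, e⟩⟩, t⟩ yields e.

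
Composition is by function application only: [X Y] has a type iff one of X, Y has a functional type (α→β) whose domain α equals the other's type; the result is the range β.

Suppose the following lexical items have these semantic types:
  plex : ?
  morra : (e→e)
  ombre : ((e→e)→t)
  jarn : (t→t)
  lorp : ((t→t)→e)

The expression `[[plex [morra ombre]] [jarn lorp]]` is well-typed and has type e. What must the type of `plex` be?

[[plex [morra ombre]] [jarn lorp]] must have type e. The sister [jarn lorp] has type e; that is not a function onto e, so [plex [morra ombre]] must be the functor, of type (e→e).
[plex [morra ombre]] must have type (e→e). The sister [morra ombre] has type t; that is not a function onto (e→e), so plex must be the functor, of type (t→(e→e)).

(t→(e→e))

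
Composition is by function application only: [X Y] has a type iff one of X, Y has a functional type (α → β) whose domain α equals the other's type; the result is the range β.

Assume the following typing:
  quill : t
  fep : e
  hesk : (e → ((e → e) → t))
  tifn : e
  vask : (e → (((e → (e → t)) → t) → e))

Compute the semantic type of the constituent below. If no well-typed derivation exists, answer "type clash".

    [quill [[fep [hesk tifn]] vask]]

type clash

[hesk tifn]: hesk is (e → ((e → e) → t)), tifn is e; result ((e → e) → t).
[fep [hesk tifn]]: e with ((e → e) → t) — neither is a function whose domain matches the other; composition fails here.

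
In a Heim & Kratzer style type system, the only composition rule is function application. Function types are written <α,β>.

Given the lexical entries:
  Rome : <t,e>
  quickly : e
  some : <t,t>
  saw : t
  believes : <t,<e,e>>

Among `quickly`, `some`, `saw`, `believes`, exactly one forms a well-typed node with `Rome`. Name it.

quickly : e — Rome needs t; quickly needs nothing (atomic); neither fits.
some : <t,t> — Rome needs t; some needs t; neither fits.
saw — combines: Rome : <t,e> takes saw : t as argument, giving e.
believes : <t,<e,e>> — Rome needs t; believes needs t; neither fits.

saw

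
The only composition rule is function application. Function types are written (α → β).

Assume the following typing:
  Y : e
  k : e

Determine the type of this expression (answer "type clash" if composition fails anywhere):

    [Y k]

type clash

[Y k]: e with e — neither is a function whose domain matches the other; composition fails here.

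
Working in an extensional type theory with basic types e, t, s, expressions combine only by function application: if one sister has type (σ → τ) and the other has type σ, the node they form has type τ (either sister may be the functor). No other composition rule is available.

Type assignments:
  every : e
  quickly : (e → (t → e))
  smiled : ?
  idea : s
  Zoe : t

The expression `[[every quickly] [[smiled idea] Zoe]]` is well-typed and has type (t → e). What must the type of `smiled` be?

For [[every quickly] [[smiled idea] Zoe]] to have type (t → e) with [every quickly] of type (t → e), [[smiled idea] Zoe] must be the function: [[smiled idea] Zoe] : ((t → e) → (t → e)).
For [[smiled idea] Zoe] to have type ((t → e) → (t → e)) with Zoe of type t, [smiled idea] must be the function: [smiled idea] : (t → ((t → e) → (t → e))).
For [smiled idea] to have type (t → ((t → e) → (t → e))) with idea of type s, smiled must be the function: smiled : (s → (t → ((t → e) → (t → e)))).

(s → (t → ((t → e) → (t → e))))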